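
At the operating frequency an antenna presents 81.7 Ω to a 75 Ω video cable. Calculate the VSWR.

VSWR ≈ 1.09

Γ = (81.7 − 75)/(81.7 + 75) = 0.0428
VSWR = (1 + 0.0428)/(1 − 0.0428)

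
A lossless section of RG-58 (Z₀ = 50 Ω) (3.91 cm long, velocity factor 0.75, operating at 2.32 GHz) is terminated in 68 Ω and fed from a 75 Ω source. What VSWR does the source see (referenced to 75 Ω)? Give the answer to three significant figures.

VSWR ≈ 1.52

λ = v/f = 0.75·c / 2.32 GHz = 0.097 m
βl = 2π·l/λ = 2π × 0.403 = 145°
tan(βl) = -0.697
Z_in = Z_0·(Z_L + jZ_0·tanβl)/(Z_0 + jZ_L·tanβl) = 53.2 + j15.6 Ω
Γ_s = (Z_in − Z_s)/(Z_in + Z_s) = (-21.8 + j15.6)/(128 + j15.6), |Γ_s| = 0.207
VSWR = (1 + |Γ_s|)/(1 − |Γ_s|)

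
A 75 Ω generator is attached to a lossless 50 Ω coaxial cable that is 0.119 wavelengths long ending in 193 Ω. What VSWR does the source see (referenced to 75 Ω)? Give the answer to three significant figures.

VSWR ≈ 4.11

βl = 2π × 0.119 = 42.8°
tan(βl) = 0.927
Z_in = Z_0·(Z_L + jZ_0·tanβl)/(Z_0 + jZ_L·tanβl) = 26 − j46.7 Ω
Γ_s = (Z_in − Z_s)/(Z_in + Z_s) = (-49 − j46.7)/(101 − j46.7), |Γ_s| = 0.608
VSWR = (1 + |Γ_s|)/(1 − |Γ_s|)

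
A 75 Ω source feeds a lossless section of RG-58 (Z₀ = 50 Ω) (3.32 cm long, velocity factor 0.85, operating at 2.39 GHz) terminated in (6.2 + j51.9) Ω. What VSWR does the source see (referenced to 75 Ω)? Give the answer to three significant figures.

λ = v/f = 0.85·c / 2.39 GHz = 0.107 m
βl = 2π·l/λ = 2π × 0.311 = 112°
tan(βl) = -2.47
Z_in = Z_0·(Z_L + jZ_0·tanβl)/(Z_0 + jZ_L·tanβl) = 3.44 − j19.8 Ω
Γ_s = (Z_in − Z_s)/(Z_in + Z_s) = (-71.6 − j19.8)/(78.4 − j19.8), |Γ_s| = 0.918
VSWR = (1 + |Γ_s|)/(1 − |Γ_s|)

VSWR ≈ 23.3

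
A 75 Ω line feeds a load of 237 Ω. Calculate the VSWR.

Γ = (237 − 75)/(237 + 75) = 0.519
VSWR = (1 + 0.519)/(1 − 0.519)

VSWR ≈ 3.16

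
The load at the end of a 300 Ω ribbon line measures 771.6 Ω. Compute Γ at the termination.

Γ = 0.44

Γ = (Z_L − Z_0)/(Z_L + Z_0) = (771.6 − 300)/(771.6 + 300) = 471.6/1072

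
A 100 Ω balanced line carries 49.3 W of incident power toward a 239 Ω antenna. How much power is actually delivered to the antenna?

Γ = (239 − 100)/(239 + 100) = 0.41
|Γ|² = 0.168
P_refl = |Γ|²·P_inc = 8.29 W, P_del = (1 − |Γ|²)·P_inc = 41 W

P_delivered ≈ 41 W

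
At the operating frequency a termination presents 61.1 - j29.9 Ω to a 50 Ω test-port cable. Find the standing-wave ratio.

VSWR ≈ 1.77

Γ = (Z_L − Z_0)/(Z_L + Z_0) = (11.1 − j29.9)/(111.1 − j29.9)
|Γ| = 31.9/115 = 0.277
VSWR = (1 + |Γ|)/(1 − |Γ|) = 1.28/0.723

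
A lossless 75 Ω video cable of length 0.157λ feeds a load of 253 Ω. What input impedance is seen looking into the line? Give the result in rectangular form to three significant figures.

Z_in ≈ 30.8 − j43.6 Ω

βl = 2π × 0.157 = 56.5°
tan(βl) = tan(56.5°) = 1.51
Z_in = Z_0·(Z_L + jZ_0·tanβl)/(Z_0 + jZ_L·tanβl)
     = 75·(253 + j113)/(75 + j383)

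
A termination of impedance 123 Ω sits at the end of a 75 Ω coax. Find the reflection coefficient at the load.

Γ = (Z_L − Z_0)/(Z_L + Z_0) = (123 − 75)/(123 + 75) = 48/198

Γ = 0.242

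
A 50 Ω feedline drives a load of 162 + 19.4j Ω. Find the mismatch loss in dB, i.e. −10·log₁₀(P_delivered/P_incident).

Γ = (112 + j19.4)/(212 + j19.4), |Γ| = 0.534
|Γ|² = 0.285, so P_del/P_inc = 1 − |Γ|² = 0.715
ML = −10·log₁₀(1 − |Γ|²)

mismatch loss ≈ 1.46 dB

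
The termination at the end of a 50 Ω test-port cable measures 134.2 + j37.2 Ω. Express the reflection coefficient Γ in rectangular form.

Γ ≈ 0.478 + j0.105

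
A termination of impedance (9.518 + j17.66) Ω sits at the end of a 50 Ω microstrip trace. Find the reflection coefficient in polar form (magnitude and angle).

Γ = (Z_L − Z_0)/(Z_L + Z_0) = (-40.48 + j17.66)/(59.52 + j17.66)
|Γ| = 44.2/62.1 = 0.711

Γ ≈ 0.711 ∠ 140°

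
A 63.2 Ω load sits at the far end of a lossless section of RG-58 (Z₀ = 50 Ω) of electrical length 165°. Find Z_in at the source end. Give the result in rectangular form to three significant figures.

Z_in ≈ 60.8 + j7.18 Ω

tan(βl) = tan(165°) = -0.268
Z_in = Z_0·(Z_L + jZ_0·tanβl)/(Z_0 + jZ_L·tanβl)
     = 50·(63.2 − j13.4)/(50 − j16.9)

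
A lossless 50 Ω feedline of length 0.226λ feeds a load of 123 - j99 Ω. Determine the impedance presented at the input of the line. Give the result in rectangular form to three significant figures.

βl = 2π × 0.226 = 81.4°
tan(βl) = tan(81.4°) = 6.58
Z_in = Z_0·(Z_L + jZ_0·tanβl)/(Z_0 + jZ_L·tanβl)
     = 50·(123 + j230)/(702 + j809)

Z_in ≈ 11.9 + j2.69 Ω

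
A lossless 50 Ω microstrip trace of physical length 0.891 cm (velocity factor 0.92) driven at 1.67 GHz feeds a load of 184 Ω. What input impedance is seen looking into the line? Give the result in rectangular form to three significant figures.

Z_in ≈ 77.2 − j82.4 Ω

λ = v/f = 0.92·c / 1.67 GHz = 0.165 m
βl = 2π·l/λ = 2π × 0.0539 = 19.4°
tan(βl) = tan(19.4°) = 0.352
Z_in = Z_0·(Z_L + jZ_0·tanβl)/(Z_0 + jZ_L·tanβl)
     = 50·(184 + j17.6)/(50 + j64.8)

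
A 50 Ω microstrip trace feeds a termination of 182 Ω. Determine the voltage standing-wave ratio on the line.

VSWR ≈ 3.64

For a purely resistive load, VSWR = R_L/Z_0 or Z_0/R_L (whichever > 1) = 182/50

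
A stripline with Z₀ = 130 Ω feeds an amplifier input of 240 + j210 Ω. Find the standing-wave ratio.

VSWR ≈ 3.52

Γ = (Z_L − Z_0)/(Z_L + Z_0) = (110 + j210)/(370 + j210)
|Γ| = 237/425 = 0.557
VSWR = (1 + |Γ|)/(1 − |Γ|) = 1.56/0.443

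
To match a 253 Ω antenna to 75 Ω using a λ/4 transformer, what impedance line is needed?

Z_qwt = √(Z_0·R_L) = √(75 × 253) = √18980

Z_qwt ≈ 138 Ω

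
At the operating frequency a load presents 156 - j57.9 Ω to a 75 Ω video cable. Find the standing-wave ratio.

Γ = (Z_L − Z_0)/(Z_L + Z_0) = (81 − j57.9)/(231 − j57.9)
|Γ| = 99.6/238 = 0.418
VSWR = (1 + |Γ|)/(1 − |Γ|) = 1.42/0.582

VSWR ≈ 2.44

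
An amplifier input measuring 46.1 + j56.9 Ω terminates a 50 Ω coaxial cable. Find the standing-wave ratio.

VSWR ≈ 3.09

Γ = (Z_L − Z_0)/(Z_L + Z_0) = (-3.9 + j56.9)/(96.1 + j56.9)
|Γ| = 57/112 = 0.511
VSWR = (1 + |Γ|)/(1 − |Γ|) = 1.51/0.489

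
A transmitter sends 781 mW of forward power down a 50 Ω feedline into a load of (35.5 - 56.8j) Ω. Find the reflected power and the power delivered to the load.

P_reflected ≈ 255 mW; P_delivered ≈ 526 mW

|Γ| = |(-14.5 − j56.8)/(85.5 − j56.8)| = 0.571
|Γ|² = 0.326
P_refl = |Γ|²·P_inc = 255 mW, P_del = (1 − |Γ|²)·P_inc = 526 mW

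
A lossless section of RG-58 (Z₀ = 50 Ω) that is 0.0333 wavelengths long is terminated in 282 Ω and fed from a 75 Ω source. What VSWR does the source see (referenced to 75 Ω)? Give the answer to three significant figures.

VSWR ≈ 3.97

βl = 2π × 0.0333 = 12°
tan(βl) = 0.212
Z_in = Z_0·(Z_L + jZ_0·tanβl)/(Z_0 + jZ_L·tanβl) = 121 − j134 Ω
Γ_s = (Z_in − Z_s)/(Z_in + Z_s) = (46.1 − j134)/(196 − j134), |Γ_s| = 0.598
VSWR = (1 + |Γ_s|)/(1 − |Γ_s|)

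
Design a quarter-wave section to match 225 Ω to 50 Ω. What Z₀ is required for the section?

Z_qwt = √(Z_0·R_L) = √(50 × 225) = √11250

Z_qwt ≈ 106 Ω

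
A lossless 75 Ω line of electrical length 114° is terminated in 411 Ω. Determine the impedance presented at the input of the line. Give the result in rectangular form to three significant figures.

tan(βl) = tan(114°) = -2.25
Z_in = Z_0·(Z_L + jZ_0·tanβl)/(Z_0 + jZ_L·tanβl)
     = 75·(411 − j168)/(75 − j923)

Z_in ≈ 16.3 + j32.1 Ω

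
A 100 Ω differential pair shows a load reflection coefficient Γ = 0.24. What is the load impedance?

Z_L ≈ 163 Ω

Z_L = Z_0·(1 + Γ)/(1 − Γ) = 100·(1.24)/(0.76)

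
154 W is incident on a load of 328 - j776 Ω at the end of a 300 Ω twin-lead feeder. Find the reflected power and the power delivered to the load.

|Γ| = |(28 − j776)/(628 − j776)| = 0.778
|Γ|² = 0.605
P_refl = |Γ|²·P_inc = 93.2 W, P_del = (1 − |Γ|²)·P_inc = 60.8 W

P_reflected ≈ 93.2 W; P_delivered ≈ 60.8 W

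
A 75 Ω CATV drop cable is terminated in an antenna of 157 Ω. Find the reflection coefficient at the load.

Γ = 0.353

Γ = (Z_L − Z_0)/(Z_L + Z_0) = (157 − 75)/(157 + 75) = 82/232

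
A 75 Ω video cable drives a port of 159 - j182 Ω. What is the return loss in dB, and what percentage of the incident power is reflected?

Γ = (84 − j182)/(234 − j182), |Γ| = 0.676
RL = −20·log₁₀(0.676) = 3.4 dB
P_refl/P_inc = |Γ|² = 0.457

RL ≈ 3.4 dB; 45.7% of incident power reflected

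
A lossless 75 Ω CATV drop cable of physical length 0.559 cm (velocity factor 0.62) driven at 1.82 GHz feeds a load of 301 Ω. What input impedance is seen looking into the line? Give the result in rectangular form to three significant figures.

λ = v/f = 0.62·c / 1.82 GHz = 0.102 m
βl = 2π·l/λ = 2π × 0.0547 = 19.7°
tan(βl) = tan(19.7°) = 0.358
Z_in = Z_0·(Z_L + jZ_0·tanβl)/(Z_0 + jZ_L·tanβl)
     = 75·(301 + j26.8)/(75 + j108)

Z_in ≈ 111 − j132 Ω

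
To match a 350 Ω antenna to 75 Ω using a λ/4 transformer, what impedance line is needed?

Z_qwt ≈ 162 Ω

Z_qwt = √(Z_0·R_L) = √(75 × 350) = √26250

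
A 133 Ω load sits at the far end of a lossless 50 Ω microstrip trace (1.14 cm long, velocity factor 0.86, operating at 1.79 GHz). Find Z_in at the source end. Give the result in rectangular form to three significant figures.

Z_in ≈ 55.9 − j53.5 Ω

λ = v/f = 0.86·c / 1.79 GHz = 0.144 m
βl = 2π·l/λ = 2π × 0.0791 = 28.5°
tan(βl) = tan(28.5°) = 0.542
Z_in = Z_0·(Z_L + jZ_0·tanβl)/(Z_0 + jZ_L·tanβl)
     = 50·(133 + j27.1)/(50 + j72.1)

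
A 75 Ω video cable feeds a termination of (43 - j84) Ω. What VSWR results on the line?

VSWR ≈ 4.27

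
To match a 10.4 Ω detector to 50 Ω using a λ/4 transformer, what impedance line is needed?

Z_qwt = √(Z_0·R_L) = √(50 × 10.4) = √520

Z_qwt ≈ 22.8 Ω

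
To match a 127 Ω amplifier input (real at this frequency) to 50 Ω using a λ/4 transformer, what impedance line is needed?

Z_qwt ≈ 79.7 Ω

Z_qwt = √(Z_0·R_L) = √(50 × 127) = √6350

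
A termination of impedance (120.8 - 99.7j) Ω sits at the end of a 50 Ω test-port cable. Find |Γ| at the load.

|Γ| ≈ 0.618

Γ = (Z_L − Z_0)/(Z_L + Z_0) = (70.8 − j99.7)/(170.8 − j99.7)
|Γ| = 122/198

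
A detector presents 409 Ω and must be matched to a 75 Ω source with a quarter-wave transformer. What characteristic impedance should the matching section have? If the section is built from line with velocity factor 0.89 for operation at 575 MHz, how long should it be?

Z_qwt = √(Z_0·R_L) = √(75 × 409) = √30680
λ = 0.89·c/f = 0.464 m, so l = λ/4 = 0.116 m

Z_qwt ≈ 175 Ω; length ≈ 11.6 cm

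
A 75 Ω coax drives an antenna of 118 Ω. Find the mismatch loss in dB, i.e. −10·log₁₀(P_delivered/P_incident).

mismatch loss ≈ 0.221 dB

Γ = (118 − 75)/(118 + 75) = 0.223
|Γ|² = 0.0496, so P_del/P_inc = 1 − |Γ|² = 0.95
ML = −10·log₁₀(1 − |Γ|²)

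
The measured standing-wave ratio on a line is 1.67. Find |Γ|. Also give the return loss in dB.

|Γ| ≈ 0.251; return loss ≈ 12 dB

|Γ| = (S − 1)/(S + 1) = (1.67 − 1)/(1.67 + 1) = 0.67/2.67
RL = −20·log₁₀|Γ| = −20·log₁₀(0.251)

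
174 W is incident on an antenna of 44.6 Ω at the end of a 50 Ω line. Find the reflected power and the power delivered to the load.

P_reflected ≈ 0.567 W; P_delivered ≈ 173 W

Γ = (44.6 − 50)/(44.6 + 50) = -0.0571
|Γ|² = 0.00326
P_refl = |Γ|²·P_inc = 0.567 W, P_del = (1 − |Γ|²)·P_inc = 173 W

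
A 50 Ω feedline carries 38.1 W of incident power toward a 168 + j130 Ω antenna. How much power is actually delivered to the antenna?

P_delivered ≈ 19.9 W

|Γ| = |(118 + j130)/(218 + j130)| = 0.692
|Γ|² = 0.478
P_refl = |Γ|²·P_inc = 18.2 W, P_del = (1 − |Γ|²)·P_inc = 19.9 W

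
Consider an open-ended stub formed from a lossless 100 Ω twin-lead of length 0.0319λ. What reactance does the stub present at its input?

X_in ≈ -492 Ω (capacitive)

βl = 2π × 0.0319 = 11.5°
tan(βl) = 0.203
For an open-ended stub, Z_in = −jZ_0·cot(βl) = −jZ_0/tan(βl)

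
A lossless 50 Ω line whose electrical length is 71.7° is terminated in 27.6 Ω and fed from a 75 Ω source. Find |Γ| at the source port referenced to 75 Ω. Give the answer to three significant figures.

|Γ| ≈ 0.183

tan(βl) = 3.02
Z_in = Z_0·(Z_L + jZ_0·tanβl)/(Z_0 + jZ_L·tanβl) = 73.9 + j27.8 Ω
Γ_s = (Z_in − Z_s)/(Z_in + Z_s) = (-1.06 + j27.8)/(149 + j27.8), |Γ_s| = 0.183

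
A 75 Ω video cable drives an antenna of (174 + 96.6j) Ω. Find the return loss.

Γ = (99 + j96.6)/(249 + j96.6), |Γ| = 0.518
RL = −20·log₁₀|Γ| = −20·log₁₀(0.518)

RL ≈ 5.72 dB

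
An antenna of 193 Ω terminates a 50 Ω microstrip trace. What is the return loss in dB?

Γ = (193 − 50)/(193 + 50) = 0.588
RL = −20·log₁₀|Γ| = −20·log₁₀(0.588)

RL ≈ 4.61 dB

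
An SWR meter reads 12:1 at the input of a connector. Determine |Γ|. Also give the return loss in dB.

|Γ| ≈ 0.846; return loss ≈ 1.45 dB

|Γ| = (S − 1)/(S + 1) = (12 − 1)/(12 + 1) = 11/13
RL = −20·log₁₀|Γ| = −20·log₁₀(0.846)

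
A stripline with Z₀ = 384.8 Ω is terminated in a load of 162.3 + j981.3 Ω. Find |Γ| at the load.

|Γ| ≈ 0.896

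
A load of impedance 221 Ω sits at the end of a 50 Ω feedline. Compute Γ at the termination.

Γ = 0.631

Γ = (Z_L − Z_0)/(Z_L + Z_0) = (221 − 50)/(221 + 50) = 171/271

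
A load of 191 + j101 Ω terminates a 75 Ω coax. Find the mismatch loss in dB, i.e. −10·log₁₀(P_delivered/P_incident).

mismatch loss ≈ 1.5 dB

Γ = (116 + j101)/(266 + j101), |Γ| = 0.541
|Γ|² = 0.292, so P_del/P_inc = 1 − |Γ|² = 0.708
ML = −10·log₁₀(1 − |Γ|²)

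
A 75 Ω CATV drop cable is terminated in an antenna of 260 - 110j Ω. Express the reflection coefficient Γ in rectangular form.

Γ = (Z_L − Z_0)/(Z_L + Z_0) = (185 − j110)/(335 − j110)

Γ ≈ 0.596 − j0.133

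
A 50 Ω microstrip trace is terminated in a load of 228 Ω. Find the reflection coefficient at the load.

Γ = (Z_L − Z_0)/(Z_L + Z_0) = (228 − 50)/(228 + 50) = 178/278

Γ = 0.64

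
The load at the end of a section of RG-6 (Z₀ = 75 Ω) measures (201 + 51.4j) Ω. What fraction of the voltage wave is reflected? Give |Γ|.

Γ = (Z_L − Z_0)/(Z_L + Z_0) = (126 + j51.4)/(276 + j51.4)
|Γ| = 136/281

|Γ| ≈ 0.485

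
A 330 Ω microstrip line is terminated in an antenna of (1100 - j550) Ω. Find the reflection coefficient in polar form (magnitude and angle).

Γ = (Z_L − Z_0)/(Z_L + Z_0) = (770 − j550)/(1430 − j550)
|Γ| = 946/1530 = 0.618

Γ ≈ 0.618 ∠ -14.5°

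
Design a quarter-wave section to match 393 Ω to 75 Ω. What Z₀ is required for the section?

Z_qwt ≈ 172 Ω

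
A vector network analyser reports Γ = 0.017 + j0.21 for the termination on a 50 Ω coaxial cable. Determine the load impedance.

Z_L ≈ 47.3 + j20.8 Ω

Z_L = Z_0·(1 + Γ)/(1 − Γ) = 50·(1.02 + j0.21)/(0.983 − j0.21)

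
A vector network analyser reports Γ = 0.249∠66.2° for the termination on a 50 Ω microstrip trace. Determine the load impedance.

Z_L ≈ 54.5 + j26.5 Ω

Z_L = Z_0·(1 + Γ)/(1 − Γ) = 50·(1.1 + j0.228)/(0.9 − j0.228)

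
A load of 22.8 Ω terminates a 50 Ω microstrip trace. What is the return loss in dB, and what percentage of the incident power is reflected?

Γ = (22.8 − 50)/(22.8 + 50) = -0.374
RL = −20·log₁₀(0.374) = 8.55 dB
P_refl/P_inc = |Γ|² = 0.14

RL ≈ 8.55 dB; 14% of incident power reflected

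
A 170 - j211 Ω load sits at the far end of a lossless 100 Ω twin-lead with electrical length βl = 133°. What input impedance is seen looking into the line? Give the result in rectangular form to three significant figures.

Z_in ≈ 74.3 + j145 Ω

tan(βl) = tan(133°) = -1.07
Z_in = Z_0·(Z_L + jZ_0·tanβl)/(Z_0 + jZ_L·tanβl)
     = 100·(170 − j318)/(-126 − j182)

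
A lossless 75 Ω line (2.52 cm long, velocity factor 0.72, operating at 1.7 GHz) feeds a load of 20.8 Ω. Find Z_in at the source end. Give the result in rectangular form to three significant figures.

Z_in ≈ 122 + j123 Ω

λ = v/f = 0.72·c / 1.7 GHz = 0.127 m
βl = 2π·l/λ = 2π × 0.198 = 71.4°
tan(βl) = tan(71.4°) = 2.97
Z_in = Z_0·(Z_L + jZ_0·tanβl)/(Z_0 + jZ_L·tanβl)
     = 75·(20.8 + j223)/(75 + j61.8)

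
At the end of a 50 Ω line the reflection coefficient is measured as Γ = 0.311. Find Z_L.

Z_L = Z_0·(1 + Γ)/(1 − Γ) = 50·(1.31)/(0.689)

Z_L ≈ 95.1 Ω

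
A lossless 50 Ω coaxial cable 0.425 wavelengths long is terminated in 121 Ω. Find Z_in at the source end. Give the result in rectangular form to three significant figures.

βl = 2π × 0.425 = 153°
tan(βl) = tan(153°) = -0.51
Z_in = Z_0·(Z_L + jZ_0·tanβl)/(Z_0 + jZ_L·tanβl)
     = 50·(121 − j25.5)/(50 − j61.7)

Z_in ≈ 60.5 + j49.1 Ω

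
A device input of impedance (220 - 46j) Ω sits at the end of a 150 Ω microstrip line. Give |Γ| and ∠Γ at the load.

Γ ≈ 0.225 ∠ -26.2°

Γ = (Z_L − Z_0)/(Z_L + Z_0) = (70 − j46)/(370 − j46)
|Γ| = 83.8/373 = 0.225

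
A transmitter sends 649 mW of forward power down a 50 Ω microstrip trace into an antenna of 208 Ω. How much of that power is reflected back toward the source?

Γ = (208 − 50)/(208 + 50) = 0.612
|Γ|² = 0.375
P_refl = |Γ|²·P_inc = 243 mW, P_del = (1 − |Γ|²)·P_inc = 406 mW

P_reflected ≈ 243 mW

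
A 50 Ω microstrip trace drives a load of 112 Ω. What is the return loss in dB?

Γ = (112 − 50)/(112 + 50) = 0.383
RL = −20·log₁₀|Γ| = −20·log₁₀(0.383)

RL ≈ 8.34 dB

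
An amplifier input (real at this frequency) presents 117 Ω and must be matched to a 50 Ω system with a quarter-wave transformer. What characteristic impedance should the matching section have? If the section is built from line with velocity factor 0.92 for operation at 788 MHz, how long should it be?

Z_qwt ≈ 76.5 Ω; length ≈ 8.76 cm

Z_qwt = √(Z_0·R_L) = √(50 × 117) = √5850
λ = 0.92·c/f = 0.35 m, so l = λ/4 = 0.0876 m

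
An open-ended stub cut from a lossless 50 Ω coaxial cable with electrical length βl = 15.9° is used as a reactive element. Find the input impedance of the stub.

tan(βl) = 0.285
For an open-ended stub, Z_in = −jZ_0·cot(βl) = −jZ_0/tan(βl)

Z_in ≈ −j176 Ω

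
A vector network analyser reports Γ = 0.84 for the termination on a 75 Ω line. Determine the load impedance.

Z_L = Z_0·(1 + Γ)/(1 − Γ) = 75·(1.84)/(0.16)

Z_L ≈ 862 Ω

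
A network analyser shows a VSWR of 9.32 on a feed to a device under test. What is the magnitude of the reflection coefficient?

|Γ| = (S − 1)/(S + 1) = (9.32 − 1)/(9.32 + 1) = 8.32/10.3

|Γ| ≈ 0.806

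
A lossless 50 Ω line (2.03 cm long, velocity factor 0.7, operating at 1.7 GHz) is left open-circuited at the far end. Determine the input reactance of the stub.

X_in ≈ -29.9 Ω (capacitive)

λ = v/f = 0.7·c / 1.7 GHz = 0.124 m
βl = 2π·l/λ = 2π × 0.164 = 59.2°
tan(βl) = 1.67
For an open-circuited stub, Z_in = −jZ_0·cot(βl) = −jZ_0/tan(βl)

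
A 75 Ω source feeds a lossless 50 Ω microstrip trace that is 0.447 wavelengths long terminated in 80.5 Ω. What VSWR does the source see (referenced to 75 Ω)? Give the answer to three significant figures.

VSWR ≈ 1.36

βl = 2π × 0.447 = 161°
tan(βl) = -0.346
Z_in = Z_0·(Z_L + jZ_0·tanβl)/(Z_0 + jZ_L·tanβl) = 68.8 + j21 Ω
Γ_s = (Z_in − Z_s)/(Z_in + Z_s) = (-6.2 + j21)/(144 + j21), |Γ_s| = 0.151
VSWR = (1 + |Γ_s|)/(1 − |Γ_s|)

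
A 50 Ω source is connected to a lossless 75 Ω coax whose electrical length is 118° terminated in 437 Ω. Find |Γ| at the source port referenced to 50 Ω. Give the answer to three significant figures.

|Γ| ≈ 0.666

tan(βl) = -1.88
Z_in = Z_0·(Z_L + jZ_0·tanβl)/(Z_0 + jZ_L·tanβl) = 16.4 + j38.4 Ω
Γ_s = (Z_in − Z_s)/(Z_in + Z_s) = (-33.6 + j38.4)/(66.4 + j38.4), |Γ_s| = 0.666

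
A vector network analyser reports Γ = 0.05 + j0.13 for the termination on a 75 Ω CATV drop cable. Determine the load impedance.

Z_L ≈ 80 + j21.2 Ω

Z_L = Z_0·(1 + Γ)/(1 − Γ) = 75·(1.05 + j0.13)/(0.95 − j0.13)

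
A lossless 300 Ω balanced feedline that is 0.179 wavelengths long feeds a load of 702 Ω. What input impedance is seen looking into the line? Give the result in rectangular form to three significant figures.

Z_in ≈ 151 − j113 Ω

βl = 2π × 0.179 = 64.4°
tan(βl) = tan(64.4°) = 2.09
Z_in = Z_0·(Z_L + jZ_0·tanβl)/(Z_0 + jZ_L·tanβl)
     = 300·(702 + j627)/(300 + j1470)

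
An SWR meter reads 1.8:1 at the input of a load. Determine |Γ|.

|Γ| ≈ 0.286

|Γ| = (S − 1)/(S + 1) = (1.8 − 1)/(1.8 + 1) = 0.8/2.8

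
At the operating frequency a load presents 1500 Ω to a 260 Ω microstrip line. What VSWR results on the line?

VSWR ≈ 5.77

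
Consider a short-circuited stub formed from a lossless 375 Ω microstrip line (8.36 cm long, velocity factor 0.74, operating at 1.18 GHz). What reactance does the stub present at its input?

λ = v/f = 0.74·c / 1.18 GHz = 0.188 m
βl = 2π·l/λ = 2π × 0.444 = 160°
tan(βl) = -0.365
For a short-circuited stub, Z_in = jZ_0·tan(βl)

X_in ≈ -137 Ω (capacitive)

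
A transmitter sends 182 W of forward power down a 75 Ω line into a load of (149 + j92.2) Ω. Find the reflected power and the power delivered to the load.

|Γ| = |(74 + j92.2)/(224 + j92.2)| = 0.488
|Γ|² = 0.238
P_refl = |Γ|²·P_inc = 43.4 W, P_del = (1 − |Γ|²)·P_inc = 139 W

P_reflected ≈ 43.4 W; P_delivered ≈ 139 W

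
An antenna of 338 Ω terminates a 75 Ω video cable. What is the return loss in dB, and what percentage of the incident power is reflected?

Γ = (338 − 75)/(338 + 75) = 0.637
RL = −20·log₁₀(0.637) = 3.92 dB
P_refl/P_inc = |Γ|² = 0.406

RL ≈ 3.92 dB; 40.6% of incident power reflected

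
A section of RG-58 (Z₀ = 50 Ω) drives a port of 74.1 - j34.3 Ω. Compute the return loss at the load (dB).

RL ≈ 9.75 dB

Γ = (24.1 − j34.3)/(124.1 − j34.3), |Γ| = 0.326
RL = −20·log₁₀|Γ| = −20·log₁₀(0.326)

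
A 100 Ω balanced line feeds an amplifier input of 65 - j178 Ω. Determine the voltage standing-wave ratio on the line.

Γ = (Z_L − Z_0)/(Z_L + Z_0) = (-35 − j178)/(165 − j178)
|Γ| = 181/243 = 0.747
VSWR = (1 + |Γ|)/(1 − |Γ|) = 1.75/0.253

VSWR ≈ 6.92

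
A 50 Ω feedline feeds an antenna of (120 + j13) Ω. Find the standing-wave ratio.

Γ = (Z_L − Z_0)/(Z_L + Z_0) = (70 + j13)/(170 + j13)
|Γ| = 71.2/170 = 0.418
VSWR = (1 + |Γ|)/(1 − |Γ|) = 1.42/0.582

VSWR ≈ 2.43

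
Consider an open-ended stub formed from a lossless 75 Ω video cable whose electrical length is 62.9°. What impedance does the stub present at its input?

Z_in ≈ −j38.4 Ω

tan(βl) = 1.95
For an open-ended stub, Z_in = −jZ_0·cot(βl) = −jZ_0/tan(βl)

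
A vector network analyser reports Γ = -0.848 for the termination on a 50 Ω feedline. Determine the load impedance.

Z_L ≈ 4.11 Ω

Z_L = Z_0·(1 + Γ)/(1 − Γ) = 50·(0.152)/(1.85)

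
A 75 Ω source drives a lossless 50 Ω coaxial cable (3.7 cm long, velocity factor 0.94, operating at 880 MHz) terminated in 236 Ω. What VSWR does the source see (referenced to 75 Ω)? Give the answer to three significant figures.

VSWR ≈ 4.91

λ = v/f = 0.94·c / 880 MHz = 0.32 m
βl = 2π·l/λ = 2π × 0.115 = 41.6°
tan(βl) = 0.887
Z_in = Z_0·(Z_L + jZ_0·tanβl)/(Z_0 + jZ_L·tanβl) = 22.8 − j50.9 Ω
Γ_s = (Z_in − Z_s)/(Z_in + Z_s) = (-52.2 − j50.9)/(97.8 − j50.9), |Γ_s| = 0.662
VSWR = (1 + |Γ_s|)/(1 − |Γ_s|)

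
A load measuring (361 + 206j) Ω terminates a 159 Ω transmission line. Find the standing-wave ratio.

VSWR ≈ 3.13

Γ = (Z_L − Z_0)/(Z_L + Z_0) = (202 + j206)/(520 + j206)
|Γ| = 289/559 = 0.516
VSWR = (1 + |Γ|)/(1 − |Γ|) = 1.52/0.484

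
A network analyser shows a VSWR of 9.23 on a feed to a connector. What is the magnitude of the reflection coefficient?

|Γ| = (S − 1)/(S + 1) = (9.23 − 1)/(9.23 + 1) = 8.23/10.2

|Γ| ≈ 0.804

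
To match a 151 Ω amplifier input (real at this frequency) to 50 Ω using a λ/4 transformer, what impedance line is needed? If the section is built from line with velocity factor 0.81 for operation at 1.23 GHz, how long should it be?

Z_qwt ≈ 86.9 Ω; length ≈ 4.94 cm

Z_qwt = √(Z_0·R_L) = √(50 × 151) = √7550
λ = 0.81·c/f = 0.198 m, so l = λ/4 = 0.0494 m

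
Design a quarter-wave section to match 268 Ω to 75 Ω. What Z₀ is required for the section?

Z_qwt = √(Z_0·R_L) = √(75 × 268) = √20100

Z_qwt ≈ 142 Ω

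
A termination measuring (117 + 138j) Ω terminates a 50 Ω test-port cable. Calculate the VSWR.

VSWR ≈ 5.85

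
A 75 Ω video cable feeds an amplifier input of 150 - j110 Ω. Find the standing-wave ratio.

VSWR ≈ 3.27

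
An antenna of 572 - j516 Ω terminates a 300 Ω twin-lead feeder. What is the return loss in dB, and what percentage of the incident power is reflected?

Γ = (272 − j516)/(872 − j516), |Γ| = 0.576
RL = −20·log₁₀(0.576) = 4.8 dB
P_refl/P_inc = |Γ|² = 0.331

RL ≈ 4.8 dB; 33.1% of incident power reflected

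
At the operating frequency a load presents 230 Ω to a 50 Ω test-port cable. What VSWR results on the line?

VSWR ≈ 4.6

For a purely resistive load, VSWR = R_L/Z_0 or Z_0/R_L (whichever > 1) = 230/50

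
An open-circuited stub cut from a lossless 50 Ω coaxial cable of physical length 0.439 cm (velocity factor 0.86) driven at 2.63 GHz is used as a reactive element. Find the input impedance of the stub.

λ = v/f = 0.86·c / 2.63 GHz = 0.0981 m
βl = 2π·l/λ = 2π × 0.0448 = 16.1°
tan(βl) = 0.289
For an open-circuited stub, Z_in = −jZ_0·cot(βl) = −jZ_0/tan(βl)

Z_in ≈ −j173 Ω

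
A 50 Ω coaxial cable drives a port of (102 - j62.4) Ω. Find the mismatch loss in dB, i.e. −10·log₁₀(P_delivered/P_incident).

Γ = (52 − j62.4)/(152 − j62.4), |Γ| = 0.494
|Γ|² = 0.244, so P_del/P_inc = 1 − |Γ|² = 0.756
ML = −10·log₁₀(1 − |Γ|²)

mismatch loss ≈ 1.22 dB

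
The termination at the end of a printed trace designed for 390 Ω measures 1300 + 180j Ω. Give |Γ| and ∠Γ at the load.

Γ ≈ 0.546 ∠ 5.11°

Γ = (Z_L − Z_0)/(Z_L + Z_0) = (910 + j180)/(1690 + j180)
|Γ| = 928/1700 = 0.546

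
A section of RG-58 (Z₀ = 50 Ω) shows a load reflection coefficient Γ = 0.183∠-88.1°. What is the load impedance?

Z_L = Z_0·(1 + Γ)/(1 − Γ) = 50·(1.01 − j0.183)/(0.994 + j0.183)

Z_L ≈ 47.3 − j17.9 Ω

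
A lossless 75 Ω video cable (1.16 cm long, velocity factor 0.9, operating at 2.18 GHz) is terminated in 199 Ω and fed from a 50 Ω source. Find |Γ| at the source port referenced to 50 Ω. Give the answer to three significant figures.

|Γ| ≈ 0.54

λ = v/f = 0.9·c / 2.18 GHz = 0.124 m
βl = 2π·l/λ = 2π × 0.0937 = 33.7°
tan(βl) = 0.667
Z_in = Z_0·(Z_L + jZ_0·tanβl)/(Z_0 + jZ_L·tanβl) = 69.6 − j73.1 Ω
Γ_s = (Z_in − Z_s)/(Z_in + Z_s) = (19.6 − j73.1)/(120 − j73.1), |Γ_s| = 0.54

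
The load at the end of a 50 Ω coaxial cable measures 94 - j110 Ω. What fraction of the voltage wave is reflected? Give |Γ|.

|Γ| ≈ 0.654

Γ = (Z_L − Z_0)/(Z_L + Z_0) = (44 − j110)/(144 − j110)
|Γ| = 118/181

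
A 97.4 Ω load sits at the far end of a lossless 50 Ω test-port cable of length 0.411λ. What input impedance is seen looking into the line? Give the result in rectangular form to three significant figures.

βl = 2π × 0.411 = 148°
tan(βl) = tan(148°) = -0.626
Z_in = Z_0·(Z_L + jZ_0·tanβl)/(Z_0 + jZ_L·tanβl)
     = 50·(97.4 − j31.3)/(50 − j61)

Z_in ≈ 54.5 + j35.2 Ω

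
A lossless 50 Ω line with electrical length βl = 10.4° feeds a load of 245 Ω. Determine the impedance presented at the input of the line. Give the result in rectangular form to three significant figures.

Z_in ≈ 140 − j117 Ω

tan(βl) = tan(10.4°) = 0.184
Z_in = Z_0·(Z_L + jZ_0·tanβl)/(Z_0 + jZ_L·tanβl)
     = 50·(245 + j9.18)/(50 + j45)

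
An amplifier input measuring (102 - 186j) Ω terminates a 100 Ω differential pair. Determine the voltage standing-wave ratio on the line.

VSWR ≈ 5.2

Γ = (Z_L − Z_0)/(Z_L + Z_0) = (2 − j186)/(202 − j186)
|Γ| = 186/275 = 0.677
VSWR = (1 + |Γ|)/(1 − |Γ|) = 1.68/0.323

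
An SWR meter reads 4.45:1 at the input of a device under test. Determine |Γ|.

|Γ| = (S − 1)/(S + 1) = (4.45 − 1)/(4.45 + 1) = 3.45/5.45

|Γ| ≈ 0.633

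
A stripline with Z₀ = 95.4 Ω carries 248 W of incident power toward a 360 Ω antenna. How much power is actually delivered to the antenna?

Γ = (360 − 95.4)/(360 + 95.4) = 0.581
|Γ|² = 0.338
P_refl = |Γ|²·P_inc = 83.7 W, P_del = (1 − |Γ|²)·P_inc = 164 W

P_delivered ≈ 164 W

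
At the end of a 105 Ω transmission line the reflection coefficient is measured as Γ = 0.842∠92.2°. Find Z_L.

Z_L ≈ 17.2 + j99.6 Ω

Z_L = Z_0·(1 + Γ)/(1 − Γ) = 105·(0.968 + j0.841)/(1.03 − j0.841)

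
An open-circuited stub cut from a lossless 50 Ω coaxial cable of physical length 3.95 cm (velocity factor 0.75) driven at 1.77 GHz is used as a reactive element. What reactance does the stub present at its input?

X_in ≈ 20.1 Ω (inductive)

λ = v/f = 0.75·c / 1.77 GHz = 0.127 m
βl = 2π·l/λ = 2π × 0.311 = 112°
tan(βl) = -2.49
For an open-circuited stub, Z_in = −jZ_0·cot(βl) = −jZ_0/tan(βl)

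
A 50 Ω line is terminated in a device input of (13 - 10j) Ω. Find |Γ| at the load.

|Γ| ≈ 0.601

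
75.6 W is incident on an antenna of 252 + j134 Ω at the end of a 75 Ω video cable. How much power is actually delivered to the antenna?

P_delivered ≈ 45.8 W

|Γ| = |(177 + j134)/(327 + j134)| = 0.628
|Γ|² = 0.395
P_refl = |Γ|²·P_inc = 29.8 W, P_del = (1 − |Γ|²)·P_inc = 45.8 W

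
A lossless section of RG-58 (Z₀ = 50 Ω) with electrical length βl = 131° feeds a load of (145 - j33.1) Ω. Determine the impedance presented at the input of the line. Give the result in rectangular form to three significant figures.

Z_in ≈ 30.1 + j41.3 Ω

tan(βl) = tan(131°) = -1.15
Z_in = Z_0·(Z_L + jZ_0·tanβl)/(Z_0 + jZ_L·tanβl)
     = 50·(145 − j90.6)/(11.9 − j167)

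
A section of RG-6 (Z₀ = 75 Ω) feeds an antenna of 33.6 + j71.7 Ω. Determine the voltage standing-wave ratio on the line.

VSWR ≈ 4.5

Γ = (Z_L − Z_0)/(Z_L + Z_0) = (-41.4 + j71.7)/(108.6 + j71.7)
|Γ| = 82.8/130 = 0.636
VSWR = (1 + |Γ|)/(1 − |Γ|) = 1.64/0.364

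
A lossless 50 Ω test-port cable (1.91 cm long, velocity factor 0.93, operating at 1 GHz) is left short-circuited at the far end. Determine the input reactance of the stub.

λ = v/f = 0.93·c / 1 GHz = 0.279 m
βl = 2π·l/λ = 2π × 0.0685 = 24.6°
tan(βl) = 0.459
For a short-circuited stub, Z_in = jZ_0·tan(βl)

X_in ≈ 22.9 Ω (inductive)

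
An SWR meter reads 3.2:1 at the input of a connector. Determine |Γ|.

|Γ| ≈ 0.524

|Γ| = (S − 1)/(S + 1) = (3.2 − 1)/(3.2 + 1) = 2.2/4.2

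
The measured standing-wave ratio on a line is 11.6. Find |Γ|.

|Γ| = (S − 1)/(S + 1) = (11.6 − 1)/(11.6 + 1) = 10.6/12.6

|Γ| ≈ 0.841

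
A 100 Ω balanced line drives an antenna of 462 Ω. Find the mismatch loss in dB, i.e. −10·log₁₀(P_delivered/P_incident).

Γ = (462 − 100)/(462 + 100) = 0.644
|Γ|² = 0.415, so P_del/P_inc = 1 − |Γ|² = 0.585
ML = −10·log₁₀(1 − |Γ|²)

mismatch loss ≈ 2.33 dB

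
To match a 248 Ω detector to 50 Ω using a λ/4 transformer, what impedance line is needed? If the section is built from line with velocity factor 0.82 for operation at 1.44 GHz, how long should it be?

Z_qwt = √(Z_0·R_L) = √(50 × 248) = √12400
λ = 0.82·c/f = 0.171 m, so l = λ/4 = 0.0427 m

Z_qwt ≈ 111 Ω; length ≈ 4.27 cm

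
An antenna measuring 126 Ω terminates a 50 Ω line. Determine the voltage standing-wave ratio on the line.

For a purely resistive load, VSWR = R_L/Z_0 or Z_0/R_L (whichever > 1) = 126/50

VSWR ≈ 2.52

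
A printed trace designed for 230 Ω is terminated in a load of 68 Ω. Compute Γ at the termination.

Γ = (Z_L − Z_0)/(Z_L + Z_0) = (68 − 230)/(68 + 230) = -162/298

Γ = -0.544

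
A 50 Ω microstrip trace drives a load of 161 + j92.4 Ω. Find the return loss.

RL ≈ 4.05 dB

Γ = (111 + j92.4)/(211 + j92.4), |Γ| = 0.627
RL = −20·log₁₀|Γ| = −20·log₁₀(0.627)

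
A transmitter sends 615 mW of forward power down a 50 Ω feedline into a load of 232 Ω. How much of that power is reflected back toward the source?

Γ = (232 − 50)/(232 + 50) = 0.645
|Γ|² = 0.417
P_refl = |Γ|²·P_inc = 256 mW, P_del = (1 − |Γ|²)·P_inc = 359 mW

P_reflected ≈ 256 mW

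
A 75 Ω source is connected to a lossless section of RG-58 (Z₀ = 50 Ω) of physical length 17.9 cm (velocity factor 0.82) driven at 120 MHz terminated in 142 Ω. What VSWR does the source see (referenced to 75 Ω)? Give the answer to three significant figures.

VSWR ≈ 2.6

λ = v/f = 0.82·c / 120 MHz = 2.05 m
βl = 2π·l/λ = 2π × 0.0873 = 31.4°
tan(βl) = 0.611
Z_in = Z_0·(Z_L + jZ_0·tanβl)/(Z_0 + jZ_L·tanβl) = 48.6 − j53.8 Ω
Γ_s = (Z_in − Z_s)/(Z_in + Z_s) = (-26.4 − j53.8)/(124 − j53.8), |Γ_s| = 0.445
VSWR = (1 + |Γ_s|)/(1 − |Γ_s|)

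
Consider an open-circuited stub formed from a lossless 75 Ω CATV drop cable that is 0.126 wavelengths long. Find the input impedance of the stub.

Z_in ≈ −j74.1 Ω

βl = 2π × 0.126 = 45.4°
tan(βl) = 1.01
For an open-circuited stub, Z_in = −jZ_0·cot(βl) = −jZ_0/tan(βl)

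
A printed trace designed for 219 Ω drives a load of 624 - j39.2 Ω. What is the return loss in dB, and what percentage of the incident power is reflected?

RL ≈ 6.34 dB; 23.2% of incident power reflected

Γ = (405 − j39.2)/(843 − j39.2), |Γ| = 0.482
RL = −20·log₁₀(0.482) = 6.34 dB
P_refl/P_inc = |Γ|² = 0.232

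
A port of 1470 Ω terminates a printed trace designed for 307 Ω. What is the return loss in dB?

Γ = (1470 − 307)/(1470 + 307) = 0.654
RL = −20·log₁₀|Γ| = −20·log₁₀(0.654)

RL ≈ 3.68 dB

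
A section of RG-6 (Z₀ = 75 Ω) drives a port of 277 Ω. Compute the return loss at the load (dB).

RL ≈ 4.82 dB

Γ = (277 − 75)/(277 + 75) = 0.574
RL = −20·log₁₀|Γ| = −20·log₁₀(0.574)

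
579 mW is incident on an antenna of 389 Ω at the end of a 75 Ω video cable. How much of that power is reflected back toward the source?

P_reflected ≈ 265 mW

Γ = (389 − 75)/(389 + 75) = 0.677
|Γ|² = 0.458
P_refl = |Γ|²·P_inc = 265 mW, P_del = (1 − |Γ|²)·P_inc = 314 mW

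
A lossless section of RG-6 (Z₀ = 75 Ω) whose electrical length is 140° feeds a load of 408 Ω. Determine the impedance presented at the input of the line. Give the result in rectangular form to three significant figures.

Z_in ≈ 31.8 + j82.4 Ω

tan(βl) = tan(140°) = -0.839
Z_in = Z_0·(Z_L + jZ_0·tanβl)/(Z_0 + jZ_L·tanβl)
     = 75·(408 − j62.9)/(75 − j342)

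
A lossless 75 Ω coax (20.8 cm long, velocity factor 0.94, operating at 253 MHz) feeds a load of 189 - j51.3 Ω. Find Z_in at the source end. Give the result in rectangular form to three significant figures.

λ = v/f = 0.94·c / 253 MHz = 1.11 m
βl = 2π·l/λ = 2π × 0.187 = 67.2°
tan(βl) = tan(67.2°) = 2.38
Z_in = Z_0·(Z_L + jZ_0·tanβl)/(Z_0 + jZ_L·tanβl)
     = 75·(189 + j127)/(197 + j449)

Z_in ≈ 29.4 − j18.7 Ω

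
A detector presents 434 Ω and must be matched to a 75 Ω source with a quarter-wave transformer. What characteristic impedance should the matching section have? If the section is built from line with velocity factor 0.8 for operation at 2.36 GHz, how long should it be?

Z_qwt ≈ 180 Ω; length ≈ 2.54 cm

Z_qwt = √(Z_0·R_L) = √(75 × 434) = √32550
λ = 0.8·c/f = 0.102 m, so l = λ/4 = 0.0254 m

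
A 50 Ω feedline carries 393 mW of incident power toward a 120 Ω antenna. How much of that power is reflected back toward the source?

Γ = (120 − 50)/(120 + 50) = 0.412
|Γ|² = 0.17
P_refl = |Γ|²·P_inc = 66.6 mW, P_del = (1 − |Γ|²)·P_inc = 326 mW

P_reflected ≈ 66.6 mW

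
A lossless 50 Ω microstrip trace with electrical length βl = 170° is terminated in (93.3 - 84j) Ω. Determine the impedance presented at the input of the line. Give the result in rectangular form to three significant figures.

tan(βl) = tan(170°) = -0.176
Z_in = Z_0·(Z_L + jZ_0·tanβl)/(Z_0 + jZ_L·tanβl)
     = 50·(93.3 − j92.8)/(35.2 − j16.5)

Z_in ≈ 159 − j57.4 Ω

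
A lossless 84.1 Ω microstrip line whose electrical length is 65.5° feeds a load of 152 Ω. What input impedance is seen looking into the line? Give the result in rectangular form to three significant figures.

tan(βl) = tan(65.5°) = 2.19
Z_in = Z_0·(Z_L + jZ_0·tanβl)/(Z_0 + jZ_L·tanβl)
     = 84.1·(152 + j185)/(84.1 + j334)

Z_in ≈ 52.8 − j25 Ω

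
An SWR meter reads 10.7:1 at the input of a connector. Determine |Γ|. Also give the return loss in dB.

|Γ| ≈ 0.829; return loss ≈ 1.63 dB

|Γ| = (S − 1)/(S + 1) = (10.7 − 1)/(10.7 + 1) = 9.7/11.7
RL = −20·log₁₀|Γ| = −20·log₁₀(0.829)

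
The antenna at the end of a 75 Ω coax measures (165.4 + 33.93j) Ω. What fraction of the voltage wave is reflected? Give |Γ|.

|Γ| ≈ 0.398

Γ = (Z_L − Z_0)/(Z_L + Z_0) = (90.4 + j33.93)/(240.4 + j33.93)
|Γ| = 96.6/243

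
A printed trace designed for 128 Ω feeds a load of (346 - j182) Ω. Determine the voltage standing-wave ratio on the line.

VSWR ≈ 3.54

Γ = (Z_L − Z_0)/(Z_L + Z_0) = (218 − j182)/(474 − j182)
|Γ| = 284/508 = 0.559
VSWR = (1 + |Γ|)/(1 − |Γ|) = 1.56/0.441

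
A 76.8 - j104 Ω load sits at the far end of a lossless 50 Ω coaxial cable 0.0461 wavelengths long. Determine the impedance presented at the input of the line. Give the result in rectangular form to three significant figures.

βl = 2π × 0.0461 = 16.6°
tan(βl) = tan(16.6°) = 0.298
Z_in = Z_0·(Z_L + jZ_0·tanβl)/(Z_0 + jZ_L·tanβl)
     = 50·(76.8 − j89.1)/(81 + j22.9)

Z_in ≈ 29.5 − j63.3 Ω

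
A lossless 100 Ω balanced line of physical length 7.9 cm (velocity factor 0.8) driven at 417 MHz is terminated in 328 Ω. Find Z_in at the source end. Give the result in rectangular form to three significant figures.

Z_in ≈ 49.5 − j72.7 Ω

λ = v/f = 0.8·c / 417 MHz = 0.576 m
βl = 2π·l/λ = 2π × 0.137 = 49.4°
tan(βl) = tan(49.4°) = 1.17
Z_in = Z_0·(Z_L + jZ_0·tanβl)/(Z_0 + jZ_L·tanβl)
     = 100·(328 + j117)/(100 + j383)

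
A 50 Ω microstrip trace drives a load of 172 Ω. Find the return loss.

Γ = (172 − 50)/(172 + 50) = 0.55
RL = −20·log₁₀|Γ| = −20·log₁₀(0.55)

RL ≈ 5.2 dB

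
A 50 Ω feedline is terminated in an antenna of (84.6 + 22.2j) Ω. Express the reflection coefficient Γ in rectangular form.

Γ ≈ 0.277 + j0.119

Γ = (Z_L − Z_0)/(Z_L + Z_0) = (34.6 + j22.2)/(134.6 + j22.2)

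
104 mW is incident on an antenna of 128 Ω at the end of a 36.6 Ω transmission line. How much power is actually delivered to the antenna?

P_delivered ≈ 71.9 mW

Γ = (128 − 36.6)/(128 + 36.6) = 0.555
|Γ|² = 0.308
P_refl = |Γ|²·P_inc = 32.1 mW, P_del = (1 − |Γ|²)·P_inc = 71.9 mW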